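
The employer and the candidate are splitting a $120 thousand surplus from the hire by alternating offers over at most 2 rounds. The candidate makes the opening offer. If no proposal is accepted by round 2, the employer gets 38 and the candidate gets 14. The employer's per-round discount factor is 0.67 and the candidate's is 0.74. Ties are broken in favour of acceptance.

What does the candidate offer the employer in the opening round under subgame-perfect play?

Round 2 (the employer proposes): the candidate gets 14 if talks fail, so the employer offers 14 and keeps 106.
Round 1 (the candidate proposes): the employer can get 106 next round, worth 0.67 × 106 = 71.02 now. The candidate offers 71.02 and keeps 120 − 71.02 = 48.98.

71.02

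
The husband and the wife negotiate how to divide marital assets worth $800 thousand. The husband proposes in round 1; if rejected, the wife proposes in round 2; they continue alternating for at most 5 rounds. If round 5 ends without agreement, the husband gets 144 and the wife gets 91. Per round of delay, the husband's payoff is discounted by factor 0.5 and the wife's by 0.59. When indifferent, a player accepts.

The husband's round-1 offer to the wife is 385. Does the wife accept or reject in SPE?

Work out the wife's continuation value if the offer is rejected.
Round 5 (the husband proposes): the wife gets 91 if talks fail, so the husband offers 91 and keeps 709.
Round 4 (the wife proposes): the husband can get 709 next round, worth 0.5 × 709 = 354.5 now; the wife offers that and keeps 445.5.
Round 3 (the husband proposes): the wife can get 445.5 next round, worth 0.59 × 445.5 = 262.845 now, so the husband offers 262.845, keeping 537.155.
Round 2 (the wife proposes): the husband can get 537.155 next round, worth 0.5 × 537.155 = 268.5775 now; the wife offers that and keeps 531.4225.
So by rejecting in round 1, the wife gets 531.4225 next round, worth 0.59 × 531.4225 = 313.539275 now.
Offer 385 ≥ 313.539275, so the wife accepts.

Accept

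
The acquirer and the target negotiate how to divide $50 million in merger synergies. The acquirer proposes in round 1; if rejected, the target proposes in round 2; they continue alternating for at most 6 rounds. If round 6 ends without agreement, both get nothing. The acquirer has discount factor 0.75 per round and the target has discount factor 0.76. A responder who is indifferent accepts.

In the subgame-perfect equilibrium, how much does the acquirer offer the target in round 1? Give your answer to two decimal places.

Round 6 (the target proposes): rejection yields 0 for the acquirer; the target offers 0 and keeps 50.
Round 5 (the acquirer proposes): the target can get 50 next round, worth 0.76 × 50 = 38 now; the acquirer offers that and keeps 12.
Round 4 (the target proposes): the acquirer can get 12 next round, worth 0.75 × 12 = 9 now. The target offers 9 and keeps 50 − 9 = 41.
Round 3 (the acquirer proposes): the target can get 41 next round, worth 0.76 × 41 = 31.16 now; the acquirer offers that and keeps 18.84.
Round 2 (the target proposes): the acquirer can get 18.84 next round, worth 0.75 × 18.84 = 14.13 now, so the target offers 14.13, keeping 35.87.
Round 1 (the acquirer proposes): the target can get 35.87 next round, worth 0.76 × 35.87 = 27.2612 now; the acquirer offers that and keeps 22.7388.

27.26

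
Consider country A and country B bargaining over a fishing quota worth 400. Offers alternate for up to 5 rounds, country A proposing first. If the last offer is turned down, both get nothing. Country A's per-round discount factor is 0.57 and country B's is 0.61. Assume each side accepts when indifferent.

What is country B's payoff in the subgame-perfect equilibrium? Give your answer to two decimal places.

Round 5 (country A proposes): country B will accept anything ≥ 0, so country A offers 0 and keeps 400.
Round 4 (country B proposes): country A can get 400 next round, worth 0.57 × 400 = 228 now. Country B offers 228 and keeps 400 − 228 = 172.
Round 3 (country A proposes): country B can get 172 next round, worth 0.61 × 172 = 104.92 now, so country A offers 104.92, keeping 295.08.
Round 2 (country B proposes): country A can get 295.08 next round, worth 0.57 × 295.08 = 168.1956 now, so country B offers 168.1956, keeping 231.8044.
Round 1 (country A proposes): country B can get 231.8044 next round, worth 0.61 × 231.8044 = 141.400684 now; country A offers that and keeps 258.599316.

141.40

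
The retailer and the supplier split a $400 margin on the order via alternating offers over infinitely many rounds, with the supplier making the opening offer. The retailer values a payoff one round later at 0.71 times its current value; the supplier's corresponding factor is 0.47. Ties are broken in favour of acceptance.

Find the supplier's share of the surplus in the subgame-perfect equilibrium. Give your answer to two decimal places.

In a stationary SPE each proposer offers the other exactly their discounted continuation value.
If the supplier keeps x when proposing and the retailer keeps y when proposing, then x = 400 − 0.71y and y = 400 − 0.47x.
Solving: x = 400(1 − 0.71) / (1 − 0.47·0.71) = 116 / 0.6663 ≈ 174.0958.
The retailer gets 400 − 174.0958 ≈ 225.9042.

174.10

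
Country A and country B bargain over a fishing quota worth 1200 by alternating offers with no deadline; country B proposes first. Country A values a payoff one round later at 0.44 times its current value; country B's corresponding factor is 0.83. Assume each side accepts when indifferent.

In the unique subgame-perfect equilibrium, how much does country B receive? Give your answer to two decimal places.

When country B proposes, country A accepts any offer worth at least 0.44 times what country A would get by proposing next round; and vice versa.
This gives x = 1200 − 0.44y and y = 1200 − 0.83x, where x and y are each side's share when it proposes.
Hence (1 − 0.44·0.83)x = 1200(1 − 0.44), i.e. 0.6348·x = 672.
x ≈ 1058.6011; country A's share is 1200 − x ≈ 141.3989.

1058.60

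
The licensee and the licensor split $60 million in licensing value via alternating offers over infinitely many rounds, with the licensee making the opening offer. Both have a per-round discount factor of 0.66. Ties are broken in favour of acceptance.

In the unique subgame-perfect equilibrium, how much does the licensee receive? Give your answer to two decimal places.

In a stationary SPE each proposer offers the other exactly their discounted continuation value.
If the licensee keeps x when proposing and the licensor keeps y when proposing, then x = 60 − 0.66y and y = 60 − 0.66x.
Solving: x = 60(1 − 0.66) / (1 − 0.66·0.66) = 20.4 / 0.5644 ≈ 36.1446.
The licensor gets 60 − 36.1446 ≈ 23.8554.

36.14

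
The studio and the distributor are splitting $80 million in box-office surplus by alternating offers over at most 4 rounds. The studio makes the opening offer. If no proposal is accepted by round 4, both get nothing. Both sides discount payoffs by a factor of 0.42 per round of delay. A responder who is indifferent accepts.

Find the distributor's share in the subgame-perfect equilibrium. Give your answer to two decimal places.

25.42

Round 4 (the distributor proposes): rejection yields 0 for the studio; the distributor offers 0 and keeps 80.
Round 3 (the studio proposes): the distributor can get 80 next round, worth 0.42 × 80 = 33.6 now. The studio offers 33.6 and keeps 80 − 33.6 = 46.4.
Round 2 (the distributor proposes): the studio can get 46.4 next round, worth 0.42 × 46.4 = 19.488 now. The distributor offers 19.488 and keeps 80 − 19.488 = 60.512.
Round 1 (the studio proposes): the distributor can get 60.512 next round, worth 0.42 × 60.512 = 25.41504 now, so the studio offers 25.41504, keeping 54.58496.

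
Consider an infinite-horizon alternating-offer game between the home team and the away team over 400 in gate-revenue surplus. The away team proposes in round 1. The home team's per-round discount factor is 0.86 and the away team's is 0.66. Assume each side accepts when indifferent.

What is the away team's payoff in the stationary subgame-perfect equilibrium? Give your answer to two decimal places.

When the away team proposes, the home team accepts any offer worth at least 0.86 times what the home team would get by proposing next round; and vice versa.
This gives x = 400 − 0.86y and y = 400 − 0.66x, where x and y are each side's share when it proposes.
Hence (1 − 0.86·0.66)x = 400(1 − 0.86), i.e. 0.4324·x = 56.
x ≈ 129.5097; the home team's share is 400 − x ≈ 270.4903.

129.51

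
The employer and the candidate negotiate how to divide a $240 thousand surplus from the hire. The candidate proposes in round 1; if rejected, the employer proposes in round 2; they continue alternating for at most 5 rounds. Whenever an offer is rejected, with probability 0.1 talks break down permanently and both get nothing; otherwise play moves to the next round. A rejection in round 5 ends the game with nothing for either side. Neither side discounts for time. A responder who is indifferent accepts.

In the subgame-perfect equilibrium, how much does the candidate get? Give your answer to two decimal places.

By backward induction:
Round 5 (the candidate proposes): the employer will accept anything ≥ 0, so the candidate offers 0 and keeps 240.
Round 4 (the employer proposes): rejecting gives the candidate an expected 0.9 × 240 = 216. The employer offers 216 and keeps 240 − 216 = 24.
Round 3 (the candidate proposes): rejecting gives the employer an expected 0.9 × 24 = 21.6. The candidate offers 21.6 and keeps 240 − 21.6 = 218.4.
Round 2 (the employer proposes): rejecting gives the candidate an expected 0.9 × 218.4 = 196.56. The employer offers 196.56 and keeps 240 − 196.56 = 43.44.
Round 1 (the candidate proposes): rejecting gives the employer an expected 0.9 × 43.44 = 39.096; the candidate offers that and keeps 200.904.

200.90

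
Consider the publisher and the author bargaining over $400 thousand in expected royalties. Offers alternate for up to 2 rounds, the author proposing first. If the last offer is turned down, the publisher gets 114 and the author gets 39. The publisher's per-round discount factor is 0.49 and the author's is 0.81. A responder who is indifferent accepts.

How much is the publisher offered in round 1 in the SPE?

176.89

Work backward from the last round.
Round 2 (the publisher proposes): the author gets 39 if talks fail, so the publisher offers 39 and keeps 361.
Round 1 (the author proposes): the publisher can get 361 next round, worth 0.49 × 361 = 176.89 now; the author offers that and keeps 223.11.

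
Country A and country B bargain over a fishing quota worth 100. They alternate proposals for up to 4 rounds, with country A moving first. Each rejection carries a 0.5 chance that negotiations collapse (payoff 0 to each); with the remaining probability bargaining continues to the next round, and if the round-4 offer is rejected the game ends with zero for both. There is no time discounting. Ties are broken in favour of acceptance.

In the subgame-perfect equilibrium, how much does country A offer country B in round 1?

By backward induction:
Round 4 (country B proposes): rejection yields 0 for country A; country B offers 0 and keeps 100.
Round 3 (country A proposes): rejecting gives country B an expected 0.5 × 100 = 50. Country A offers 50 and keeps 100 − 50 = 50.
Round 2 (country B proposes): rejecting gives country A an expected 0.5 × 50 = 25, so country B offers 25, keeping 75.
Round 1 (country A proposes): rejecting gives country B an expected 0.5 × 75 = 37.5; country A offers that and keeps 62.5.

37.5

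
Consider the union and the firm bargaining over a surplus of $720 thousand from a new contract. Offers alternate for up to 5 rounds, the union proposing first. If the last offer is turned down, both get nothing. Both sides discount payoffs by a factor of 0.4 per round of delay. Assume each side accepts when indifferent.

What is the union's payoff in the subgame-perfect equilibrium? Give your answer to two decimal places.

519.55

Round 5 (the union proposes): rejection yields 0 for the firm; the union offers 0 and keeps 720.
Round 4 (the firm proposes): the union can get 720 next round, worth 0.4 × 720 = 288 now, so the firm offers 288, keeping 432.
Round 3 (the union proposes): the firm can get 432 next round, worth 0.4 × 432 = 172.8 now; the union offers that and keeps 547.2.
Round 2 (the firm proposes): the union can get 547.2 next round, worth 0.4 × 547.2 = 218.88 now, so the firm offers 218.88, keeping 501.12.
Round 1 (the union proposes): the firm can get 501.12 next round, worth 0.4 × 501.12 = 200.448 now; the union offers that and keeps 519.552.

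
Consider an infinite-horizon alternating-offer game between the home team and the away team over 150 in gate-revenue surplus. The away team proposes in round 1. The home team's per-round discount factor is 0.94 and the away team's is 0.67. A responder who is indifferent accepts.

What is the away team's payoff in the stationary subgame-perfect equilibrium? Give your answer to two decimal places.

When the away team proposes, the home team accepts any offer worth at least 0.94 times what the home team would get by proposing next round; and vice versa.
This gives x = 150 − 0.94y and y = 150 − 0.67x, where x and y are each side's share when it proposes.
Hence (1 − 0.94·0.67)x = 150(1 − 0.94), i.e. 0.3702·x = 9.
x ≈ 24.3112; the home team's share is 150 − x ≈ 125.6888.

24.31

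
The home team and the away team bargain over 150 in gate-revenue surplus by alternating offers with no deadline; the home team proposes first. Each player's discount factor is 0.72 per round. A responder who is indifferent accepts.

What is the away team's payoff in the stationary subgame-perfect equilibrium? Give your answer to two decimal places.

Let x be the home team's share when the home team proposes and y be the away team's share when the away team proposes.
The away team accepts iff offered ≥ 0.72·y, so x = 150 − 0.72y. Symmetrically y = 150 − 0.72x.
Substituting: x = 150 − 0.72(150 − 0.72x), giving x(1 − 0.72·0.72) = 150(1 − 0.72).
So x = 150 × 0.28 / 0.4816 ≈ 87.2093, and the away team receives 150 − x ≈ 62.7907.

62.79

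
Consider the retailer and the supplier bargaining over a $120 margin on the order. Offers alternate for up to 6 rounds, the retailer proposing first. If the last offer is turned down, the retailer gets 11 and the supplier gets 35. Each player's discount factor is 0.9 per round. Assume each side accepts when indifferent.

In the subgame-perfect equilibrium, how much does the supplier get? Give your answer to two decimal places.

Work backward from the last round.
Round 6 (the supplier proposes): the retailer gets 11 if talks fail, so the supplier offers 11 and keeps 109.
Round 5 (the retailer proposes): the supplier can get 109 next round, worth 0.9 × 109 = 98.1 now, so the retailer offers 98.1, keeping 21.9.
Round 4 (the supplier proposes): the retailer can get 21.9 next round, worth 0.9 × 21.9 = 19.71 now. The supplier offers 19.71 and keeps 120 − 19.71 = 100.29.
Round 3 (the retailer proposes): the supplier can get 100.29 next round, worth 0.9 × 100.29 = 90.261 now. The retailer offers 90.261 and keeps 120 − 90.261 = 29.739.
Round 2 (the supplier proposes): the retailer can get 29.739 next round, worth 0.9 × 29.739 = 26.7651 now; the supplier offers that and keeps 93.2349.
Round 1 (the retailer proposes): the supplier can get 93.2349 next round, worth 0.9 × 93.2349 = 83.91141 now; the retailer offers that and keeps 36.08859.

83.91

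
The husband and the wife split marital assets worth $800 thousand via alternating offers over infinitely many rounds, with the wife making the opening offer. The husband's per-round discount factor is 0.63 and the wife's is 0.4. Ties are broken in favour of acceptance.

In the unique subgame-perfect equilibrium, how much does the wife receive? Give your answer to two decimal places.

When the wife proposes, the husband accepts any offer worth at least 0.63 times what the husband would get by proposing next round; and vice versa.
This gives x = 800 − 0.63y and y = 800 − 0.4x, where x and y are each side's share when it proposes.
Hence (1 − 0.63·0.4)x = 800(1 − 0.63), i.e. 0.748·x = 296.
x ≈ 395.7219; the husband's share is 800 − x ≈ 404.2781.

395.72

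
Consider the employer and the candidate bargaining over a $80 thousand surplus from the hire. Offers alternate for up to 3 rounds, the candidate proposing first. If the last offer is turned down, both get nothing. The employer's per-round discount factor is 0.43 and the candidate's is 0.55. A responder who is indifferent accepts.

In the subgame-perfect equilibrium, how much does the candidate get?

64.52

Work backward from the last round.
Round 3 (the candidate proposes): rejection yields 0 for the employer; the candidate offers 0 and keeps 80.
Round 2 (the employer proposes): the candidate can get 80 next round, worth 0.55 × 80 = 44 now; the employer offers that and keeps 36.
Round 1 (the candidate proposes): the employer can get 36 next round, worth 0.43 × 36 = 15.48 now; the candidate offers that and keeps 64.52.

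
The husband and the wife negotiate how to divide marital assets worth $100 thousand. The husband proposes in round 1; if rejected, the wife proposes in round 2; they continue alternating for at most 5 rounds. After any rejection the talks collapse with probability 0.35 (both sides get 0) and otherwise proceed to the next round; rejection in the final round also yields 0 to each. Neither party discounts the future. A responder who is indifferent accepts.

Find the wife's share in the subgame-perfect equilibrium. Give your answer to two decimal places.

Round 5 (the husband proposes): rejection yields 0 for the wife; the husband offers 0 and keeps 100.
Round 4 (the wife proposes): rejecting gives the husband an expected 0.65 × 100 = 65; the wife offers that and keeps 35.
Round 3 (the husband proposes): rejecting gives the wife an expected 0.65 × 35 = 22.75, so the husband offers 22.75, keeping 77.25.
Round 2 (the wife proposes): rejecting gives the husband an expected 0.65 × 77.25 = 50.2125; the wife offers that and keeps 49.7875.
Round 1 (the husband proposes): rejecting gives the wife an expected 0.65 × 49.7875 = 32.361875; the husband offers that and keeps 67.638125.

32.36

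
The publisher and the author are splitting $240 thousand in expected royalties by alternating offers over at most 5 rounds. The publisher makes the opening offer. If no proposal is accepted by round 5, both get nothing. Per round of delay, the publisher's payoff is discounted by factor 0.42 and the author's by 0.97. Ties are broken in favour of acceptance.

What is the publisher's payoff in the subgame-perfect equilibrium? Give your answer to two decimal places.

49.97

Solve by backward induction from round 5.
Round 5 (the publisher proposes): rejection yields 0 for the author; the publisher offers 0 and keeps 240.
Round 4 (the author proposes): the publisher can get 240 next round, worth 0.42 × 240 = 100.8 now. The author offers 100.8 and keeps 240 − 100.8 = 139.2.
Round 3 (the publisher proposes): the author can get 139.2 next round, worth 0.97 × 139.2 = 135.024 now, so the publisher offers 135.024, keeping 104.976.
Round 2 (the author proposes): the publisher can get 104.976 next round, worth 0.42 × 104.976 = 44.08992 now, so the author offers 44.08992, keeping 195.91008.
Round 1 (the publisher proposes): the author can get 195.91008 next round, worth 0.97 × 195.91008 = 190.0327776 now, so the publisher offers 190.0327776, keeping 49.9672224.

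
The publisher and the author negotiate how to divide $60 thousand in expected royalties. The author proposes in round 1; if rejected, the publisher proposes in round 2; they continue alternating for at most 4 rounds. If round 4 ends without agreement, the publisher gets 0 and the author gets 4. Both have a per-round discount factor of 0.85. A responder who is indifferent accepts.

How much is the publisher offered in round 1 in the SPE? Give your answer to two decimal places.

Round 4 (the publisher proposes): the author gets 4 if talks fail, so the publisher offers 4 and keeps 56.
Round 3 (the author proposes): the publisher can get 56 next round, worth 0.85 × 56 = 47.6 now. The author offers 47.6 and keeps 60 − 47.6 = 12.4.
Round 2 (the publisher proposes): the author can get 12.4 next round, worth 0.85 × 12.4 = 10.54 now, so the publisher offers 10.54, keeping 49.46.
Round 1 (the author proposes): the publisher can get 49.46 next round, worth 0.85 × 49.46 = 42.041 now. The author offers 42.041 and keeps 60 − 42.041 = 17.959.

42.04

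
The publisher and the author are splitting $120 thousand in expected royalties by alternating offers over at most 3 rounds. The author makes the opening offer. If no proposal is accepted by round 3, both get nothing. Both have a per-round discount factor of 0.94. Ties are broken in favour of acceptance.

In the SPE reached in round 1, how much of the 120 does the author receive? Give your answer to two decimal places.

Round 3 (the author proposes): the publisher will accept anything ≥ 0, so the author offers 0 and keeps 120.
Round 2 (the publisher proposes): the author can get 120 next round, worth 0.94 × 120 = 112.8 now. The publisher offers 112.8 and keeps 120 − 112.8 = 7.2.
Round 1 (the author proposes): the publisher can get 7.2 next round, worth 0.94 × 7.2 = 6.768 now. The author offers 6.768 and keeps 120 − 6.768 = 113.232.

113.23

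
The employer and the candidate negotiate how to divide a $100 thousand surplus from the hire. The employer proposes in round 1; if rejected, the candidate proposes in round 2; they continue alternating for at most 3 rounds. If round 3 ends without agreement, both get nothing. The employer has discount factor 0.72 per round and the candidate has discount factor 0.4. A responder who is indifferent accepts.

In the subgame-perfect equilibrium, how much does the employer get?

88.8

By backward induction:
Round 3 (the employer proposes): rejection yields 0 for the candidate; the employer offers 0 and keeps 100.
Round 2 (the candidate proposes): the employer can get 100 next round, worth 0.72 × 100 = 72 now, so the candidate offers 72, keeping 28.
Round 1 (the employer proposes): the candidate can get 28 next round, worth 0.4 × 28 = 11.2 now. The employer offers 11.2 and keeps 100 − 11.2 = 88.8.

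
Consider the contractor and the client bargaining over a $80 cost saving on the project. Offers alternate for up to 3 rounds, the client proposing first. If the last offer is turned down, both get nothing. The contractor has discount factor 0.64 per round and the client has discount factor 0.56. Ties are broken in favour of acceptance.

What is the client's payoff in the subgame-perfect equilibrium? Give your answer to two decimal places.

Round 3 (the client proposes): the contractor will accept anything ≥ 0, so the client offers 0 and keeps 80.
Round 2 (the contractor proposes): the client can get 80 next round, worth 0.56 × 80 = 44.8 now; the contractor offers that and keeps 35.2.
Round 1 (the client proposes): the contractor can get 35.2 next round, worth 0.64 × 35.2 = 22.528 now. The client offers 22.528 and keeps 80 − 22.528 = 57.472.

57.47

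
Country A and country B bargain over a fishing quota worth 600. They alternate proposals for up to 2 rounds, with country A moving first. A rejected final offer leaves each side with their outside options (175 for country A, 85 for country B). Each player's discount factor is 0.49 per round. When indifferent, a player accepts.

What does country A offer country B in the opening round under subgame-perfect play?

208.25

Round 2 (country B proposes): country A gets 175 if talks fail, so country B offers 175 and keeps 425.
Round 1 (country A proposes): country B can get 425 next round, worth 0.49 × 425 = 208.25 now; country A offers that and keeps 391.75.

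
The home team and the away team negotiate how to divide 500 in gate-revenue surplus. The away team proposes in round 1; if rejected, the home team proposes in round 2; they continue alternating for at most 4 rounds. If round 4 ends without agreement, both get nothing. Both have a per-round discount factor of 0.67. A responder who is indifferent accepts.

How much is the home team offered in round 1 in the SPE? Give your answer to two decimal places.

Work backward from the last round.
Round 4 (the home team proposes): the away team will accept anything ≥ 0, so the home team offers 0 and keeps 500.
Round 3 (the away team proposes): the home team can get 500 next round, worth 0.67 × 500 = 335 now. The away team offers 335 and keeps 500 − 335 = 165.
Round 2 (the home team proposes): the away team can get 165 next round, worth 0.67 × 165 = 110.55 now, so the home team offers 110.55, keeping 389.45.
Round 1 (the away team proposes): the home team can get 389.45 next round, worth 0.67 × 389.45 = 260.9315 now; the away team offers that and keeps 239.0685.

260.93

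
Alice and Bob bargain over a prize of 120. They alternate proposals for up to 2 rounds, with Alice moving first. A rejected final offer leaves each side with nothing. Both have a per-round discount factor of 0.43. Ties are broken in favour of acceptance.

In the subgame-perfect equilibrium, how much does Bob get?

Round 2 (Bob proposes): Alice will accept anything ≥ 0, so Bob offers 0 and keeps 120.
Round 1 (Alice proposes): Bob can get 120 next round, worth 0.43 × 120 = 51.6 now. Alice offers 51.6 and keeps 120 − 51.6 = 68.4.

51.6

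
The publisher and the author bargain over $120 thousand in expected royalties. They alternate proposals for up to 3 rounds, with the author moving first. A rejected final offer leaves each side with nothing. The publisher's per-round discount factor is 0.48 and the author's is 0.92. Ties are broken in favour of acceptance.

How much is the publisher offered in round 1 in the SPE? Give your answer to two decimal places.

Round 3 (the author proposes): the publisher will accept anything ≥ 0, so the author offers 0 and keeps 120.
Round 2 (the publisher proposes): the author can get 120 next round, worth 0.92 × 120 = 110.4 now. The publisher offers 110.4 and keeps 120 − 110.4 = 9.6.
Round 1 (the author proposes): the publisher can get 9.6 next round, worth 0.48 × 9.6 = 4.608 now. The author offers 4.608 and keeps 120 − 4.608 = 115.392.

4.61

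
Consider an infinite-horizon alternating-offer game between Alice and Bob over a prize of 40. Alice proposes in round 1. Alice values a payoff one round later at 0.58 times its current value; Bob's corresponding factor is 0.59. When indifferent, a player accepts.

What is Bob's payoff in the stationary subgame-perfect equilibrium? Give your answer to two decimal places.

When Alice proposes, Bob accepts any offer worth at least 0.59 times what Bob would get by proposing next round; and vice versa.
This gives x = 40 − 0.59y and y = 40 − 0.58x, where x and y are each side's share when it proposes.
Hence (1 − 0.59·0.58)x = 40(1 − 0.59), i.e. 0.6578·x = 16.4.
x ≈ 24.9316; Bob's share is 40 − x ≈ 15.0684.

15.07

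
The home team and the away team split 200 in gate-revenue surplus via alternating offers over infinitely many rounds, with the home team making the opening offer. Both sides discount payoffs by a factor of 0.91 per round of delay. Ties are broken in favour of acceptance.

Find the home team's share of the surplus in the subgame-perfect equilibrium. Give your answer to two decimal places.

When the home team proposes, the away team accepts any offer worth at least 0.91 times what the away team would get by proposing next round; and vice versa.
This gives x = 200 − 0.91y and y = 200 − 0.91x, where x and y are each side's share when it proposes.
Hence (1 − 0.91·0.91)x = 200(1 − 0.91), i.e. 0.1719·x = 18.
x ≈ 104.7120; the away team's share is 200 − x ≈ 95.2880.

104.71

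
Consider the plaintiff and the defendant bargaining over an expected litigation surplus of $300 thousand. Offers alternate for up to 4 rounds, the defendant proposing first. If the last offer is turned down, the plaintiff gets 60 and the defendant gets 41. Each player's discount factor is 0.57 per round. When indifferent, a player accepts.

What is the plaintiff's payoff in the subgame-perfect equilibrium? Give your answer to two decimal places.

121.49

Round 4 (the plaintiff proposes): the defendant gets 41 if talks fail, so the plaintiff offers 41 and keeps 259.
Round 3 (the defendant proposes): the plaintiff can get 259 next round, worth 0.57 × 259 = 147.63 now; the defendant offers that and keeps 152.37.
Round 2 (the plaintiff proposes): the defendant can get 152.37 next round, worth 0.57 × 152.37 = 86.8509 now. The plaintiff offers 86.8509 and keeps 300 − 86.8509 = 213.1491.
Round 1 (the defendant proposes): the plaintiff can get 213.1491 next round, worth 0.57 × 213.1491 = 121.494987 now, so the defendant offers 121.494987, keeping 178.505013.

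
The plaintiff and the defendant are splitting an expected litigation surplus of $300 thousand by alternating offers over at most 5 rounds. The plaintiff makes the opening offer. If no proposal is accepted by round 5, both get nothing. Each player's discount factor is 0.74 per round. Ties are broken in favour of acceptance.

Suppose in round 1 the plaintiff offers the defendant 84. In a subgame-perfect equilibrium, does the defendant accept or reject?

Work out the defendant's continuation value if the offer is rejected.
Round 5 (the plaintiff proposes): rejection yields 0 for the defendant; the plaintiff offers 0 and keeps 300.
Round 4 (the defendant proposes): the plaintiff can get 300 next round, worth 0.74 × 300 = 222 now, so the defendant offers 222, keeping 78.
Round 3 (the plaintiff proposes): the defendant can get 78 next round, worth 0.74 × 78 = 57.72 now. The plaintiff offers 57.72 and keeps 300 − 57.72 = 242.28.
Round 2 (the defendant proposes): the plaintiff can get 242.28 next round, worth 0.74 × 242.28 = 179.2872 now. The defendant offers 179.2872 and keeps 300 − 179.2872 = 120.7128.
So by rejecting in round 1, the defendant gets 120.7128 next round, worth 0.74 × 120.7128 = 89.327472 now.
Offer 84 < 89.327472, so the defendant rejects.

Reject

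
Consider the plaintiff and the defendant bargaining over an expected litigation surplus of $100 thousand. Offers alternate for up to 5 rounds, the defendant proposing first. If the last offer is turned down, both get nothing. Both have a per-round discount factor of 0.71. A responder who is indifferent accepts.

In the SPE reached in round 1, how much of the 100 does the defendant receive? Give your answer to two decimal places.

69.03

Round 5 (the defendant proposes): the plaintiff will accept anything ≥ 0, so the defendant offers 0 and keeps 100.
Round 4 (the plaintiff proposes): the defendant can get 100 next round, worth 0.71 × 100 = 71 now; the plaintiff offers that and keeps 29.
Round 3 (the defendant proposes): the plaintiff can get 29 next round, worth 0.71 × 29 = 20.59 now, so the defendant offers 20.59, keeping 79.41.
Round 2 (the plaintiff proposes): the defendant can get 79.41 next round, worth 0.71 × 79.41 = 56.3811 now. The plaintiff offers 56.3811 and keeps 100 − 56.3811 = 43.6189.
Round 1 (the defendant proposes): the plaintiff can get 43.6189 next round, worth 0.71 × 43.6189 = 30.969419 now; the defendant offers that and keeps 69.030581.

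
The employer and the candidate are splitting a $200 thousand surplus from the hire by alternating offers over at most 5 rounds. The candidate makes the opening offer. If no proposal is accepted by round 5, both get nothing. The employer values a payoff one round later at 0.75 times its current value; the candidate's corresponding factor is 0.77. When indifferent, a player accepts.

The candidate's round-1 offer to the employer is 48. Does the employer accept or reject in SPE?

Reject

Work out the employer's continuation value if the offer is rejected.
Round 5 (the candidate proposes): the employer will accept anything ≥ 0, so the candidate offers 0 and keeps 200.
Round 4 (the employer proposes): the candidate can get 200 next round, worth 0.77 × 200 = 154 now, so the employer offers 154, keeping 46.
Round 3 (the candidate proposes): the employer can get 46 next round, worth 0.75 × 46 = 34.5 now, so the candidate offers 34.5, keeping 165.5.
Round 2 (the employer proposes): the candidate can get 165.5 next round, worth 0.77 × 165.5 = 127.435 now. The employer offers 127.435 and keeps 200 − 127.435 = 72.565.
So by rejecting in round 1, the employer gets 72.565 next round, worth 0.75 × 72.565 = 54.42375 now.
Offer 48 < 54.42375, so the employer rejects.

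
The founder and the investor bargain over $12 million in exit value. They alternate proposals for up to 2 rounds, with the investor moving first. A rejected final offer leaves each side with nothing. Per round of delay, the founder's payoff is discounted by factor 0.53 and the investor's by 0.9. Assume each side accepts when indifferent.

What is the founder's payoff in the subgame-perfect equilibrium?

6.36

Solve by backward induction from round 2.
Round 2 (the founder proposes): the investor will accept anything ≥ 0, so the founder offers 0 and keeps 12.
Round 1 (the investor proposes): the founder can get 12 next round, worth 0.53 × 12 = 6.36 now. The investor offers 6.36 and keeps 12 − 6.36 = 5.64.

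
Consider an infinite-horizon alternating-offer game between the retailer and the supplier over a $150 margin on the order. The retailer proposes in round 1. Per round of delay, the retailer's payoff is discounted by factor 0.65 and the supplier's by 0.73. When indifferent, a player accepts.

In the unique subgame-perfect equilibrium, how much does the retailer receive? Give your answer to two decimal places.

Let x be the retailer's share when the retailer proposes and y be the supplier's share when the supplier proposes.
The supplier accepts iff offered ≥ 0.73·y, so x = 150 − 0.73y. Symmetrically y = 150 − 0.65x.
Substituting: x = 150 − 0.73(150 − 0.65x), giving x(1 − 0.65·0.73) = 150(1 − 0.73).
So x = 150 × 0.27 / 0.5255 ≈ 77.0695, and the supplier receives 150 − x ≈ 72.9305.

77.07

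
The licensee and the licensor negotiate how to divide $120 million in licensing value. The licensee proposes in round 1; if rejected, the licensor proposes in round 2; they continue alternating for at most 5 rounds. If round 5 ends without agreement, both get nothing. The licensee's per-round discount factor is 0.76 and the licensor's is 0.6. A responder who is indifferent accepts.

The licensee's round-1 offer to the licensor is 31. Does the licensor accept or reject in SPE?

Accept

Work out the licensor's continuation value if the offer is rejected.
Round 5 (the licensee proposes): rejection yields 0 for the licensor; the licensee offers 0 and keeps 120.
Round 4 (the licensor proposes): the licensee can get 120 next round, worth 0.76 × 120 = 91.2 now; the licensor offers that and keeps 28.8.
Round 3 (the licensee proposes): the licensor can get 28.8 next round, worth 0.6 × 28.8 = 17.28 now. The licensee offers 17.28 and keeps 120 − 17.28 = 102.72.
Round 2 (the licensor proposes): the licensee can get 102.72 next round, worth 0.76 × 102.72 = 78.0672 now; the licensor offers that and keeps 41.9328.
So by rejecting in round 1, the licensor gets 41.9328 next round, worth 0.6 × 41.9328 = 25.15968 now.
Offer 31 ≥ 25.15968, so the licensor accepts.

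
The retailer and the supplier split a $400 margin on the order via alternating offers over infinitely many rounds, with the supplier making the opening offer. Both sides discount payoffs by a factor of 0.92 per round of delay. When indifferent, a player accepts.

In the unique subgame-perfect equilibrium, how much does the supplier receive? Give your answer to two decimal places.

208.33

When the supplier proposes, the retailer accepts any offer worth at least 0.92 times what the retailer would get by proposing next round; and vice versa.
This gives x = 400 − 0.92y and y = 400 − 0.92x, where x and y are each side's share when it proposes.
Hence (1 − 0.92·0.92)x = 400(1 − 0.92), i.e. 0.1536·x = 32.
x ≈ 208.3333; the retailer's share is 400 − x ≈ 191.6667.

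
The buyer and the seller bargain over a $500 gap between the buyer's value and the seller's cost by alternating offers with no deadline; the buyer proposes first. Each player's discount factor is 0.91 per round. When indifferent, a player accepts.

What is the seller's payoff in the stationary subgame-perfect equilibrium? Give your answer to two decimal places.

238.22

When the buyer proposes, the seller accepts any offer worth at least 0.91 times what the seller would get by proposing next round; and vice versa.
This gives x = 500 − 0.91y and y = 500 − 0.91x, where x and y are each side's share when it proposes.
Hence (1 − 0.91·0.91)x = 500(1 − 0.91), i.e. 0.1719·x = 45.
x ≈ 261.7801; the seller's share is 500 − x ≈ 238.2199.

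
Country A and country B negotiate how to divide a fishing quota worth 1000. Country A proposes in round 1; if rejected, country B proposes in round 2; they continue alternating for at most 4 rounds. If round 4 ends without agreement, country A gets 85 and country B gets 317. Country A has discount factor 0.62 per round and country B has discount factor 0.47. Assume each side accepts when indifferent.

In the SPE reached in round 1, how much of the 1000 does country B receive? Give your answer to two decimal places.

303.92

Solve by backward induction from round 4.
Round 4 (country B proposes): country A gets 85 if talks fail, so country B offers 85 and keeps 915.
Round 3 (country A proposes): country B can get 915 next round, worth 0.47 × 915 = 430.05 now, so country A offers 430.05, keeping 569.95.
Round 2 (country B proposes): country A can get 569.95 next round, worth 0.62 × 569.95 = 353.369 now; country B offers that and keeps 646.631.
Round 1 (country A proposes): country B can get 646.631 next round, worth 0.47 × 646.631 = 303.91657 now, so country A offers 303.91657, keeping 696.08343.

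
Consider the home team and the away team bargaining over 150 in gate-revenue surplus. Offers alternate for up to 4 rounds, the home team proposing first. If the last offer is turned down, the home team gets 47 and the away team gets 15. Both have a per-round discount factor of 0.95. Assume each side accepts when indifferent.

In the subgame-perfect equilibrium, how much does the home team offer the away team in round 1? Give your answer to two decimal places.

Round 4 (the away team proposes): the home team gets 47 if talks fail, so the away team offers 47 and keeps 103.
Round 3 (the home team proposes): the away team can get 103 next round, worth 0.95 × 103 = 97.85 now. The home team offers 97.85 and keeps 150 − 97.85 = 52.15.
Round 2 (the away team proposes): the home team can get 52.15 next round, worth 0.95 × 52.15 = 49.5425 now, so the away team offers 49.5425, keeping 100.4575.
Round 1 (the home team proposes): the away team can get 100.4575 next round, worth 0.95 × 100.4575 = 95.434625 now. The home team offers 95.434625 and keeps 150 − 95.434625 = 54.565375.

95.43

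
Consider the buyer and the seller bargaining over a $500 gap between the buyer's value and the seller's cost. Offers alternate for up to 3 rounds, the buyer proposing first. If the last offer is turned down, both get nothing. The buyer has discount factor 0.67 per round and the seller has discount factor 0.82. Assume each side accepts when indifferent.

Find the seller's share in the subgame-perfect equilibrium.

Round 3 (the buyer proposes): the seller will accept anything ≥ 0, so the buyer offers 0 and keeps 500.
Round 2 (the seller proposes): the buyer can get 500 next round, worth 0.67 × 500 = 335 now. The seller offers 335 and keeps 500 − 335 = 165.
Round 1 (the buyer proposes): the seller can get 165 next round, worth 0.82 × 165 = 135.3 now, so the buyer offers 135.3, keeping 364.7.

135.3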